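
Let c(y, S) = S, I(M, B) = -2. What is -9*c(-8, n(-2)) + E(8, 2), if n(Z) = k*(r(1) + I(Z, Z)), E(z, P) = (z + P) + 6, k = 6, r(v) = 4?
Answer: -92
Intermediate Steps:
E(z, P) = 6 + P + z (E(z, P) = (P + z) + 6 = 6 + P + z)
n(Z) = 12 (n(Z) = 6*(4 - 2) = 6*2 = 12)
-9*c(-8, n(-2)) + E(8, 2) = -9*12 + (6 + 2 + 8) = -108 + 16 = -92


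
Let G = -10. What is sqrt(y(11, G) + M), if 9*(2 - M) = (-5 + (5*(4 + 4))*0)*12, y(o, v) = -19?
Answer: I*sqrt(93)/3 ≈ 3.2146*I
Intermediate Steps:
M = 26/3 (M = 2 - (-5 + (5*(4 + 4))*0)*12/9 = 2 - (-5 + (5*8)*0)*12/9 = 2 - (-5 + 40*0)*12/9 = 2 - (-5 + 0)*12/9 = 2 - (-5)*12/9 = 2 - 1/9*(-60) = 2 + 20/3 = 26/3 ≈ 8.6667)
sqrt(y(11, G) + M) = sqrt(-19 + 26/3) = sqrt(-31/3) = I*sqrt(93)/3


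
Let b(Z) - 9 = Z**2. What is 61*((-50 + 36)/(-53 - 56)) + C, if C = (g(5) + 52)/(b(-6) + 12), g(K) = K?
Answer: 963/109 ≈ 8.8349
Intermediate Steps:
b(Z) = 9 + Z**2
C = 1 (C = (5 + 52)/((9 + (-6)**2) + 12) = 57/((9 + 36) + 12) = 57/(45 + 12) = 57/57 = 57*(1/57) = 1)
61*((-50 + 36)/(-53 - 56)) + C = 61*((-50 + 36)/(-53 - 56)) + 1 = 61*(-14/(-109)) + 1 = 61*(-14*(-1/109)) + 1 = 61*(14/109) + 1 = 854/109 + 1 = 963/109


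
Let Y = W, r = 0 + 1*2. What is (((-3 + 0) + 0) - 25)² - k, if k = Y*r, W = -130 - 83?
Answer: 1210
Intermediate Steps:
r = 2 (r = 0 + 2 = 2)
W = -213
Y = -213
k = -426 (k = -213*2 = -426)
(((-3 + 0) + 0) - 25)² - k = (((-3 + 0) + 0) - 25)² - 1*(-426) = ((-3 + 0) - 25)² + 426 = (-3 - 25)² + 426 = (-28)² + 426 = 784 + 426 = 1210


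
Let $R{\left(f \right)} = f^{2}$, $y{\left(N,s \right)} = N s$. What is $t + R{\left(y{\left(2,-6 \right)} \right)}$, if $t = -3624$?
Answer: $-3480$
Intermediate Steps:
$t + R{\left(y{\left(2,-6 \right)} \right)} = -3624 + \left(2 \left(-6\right)\right)^{2} = -3624 + \left(-12\right)^{2} = -3624 + 144 = -3480$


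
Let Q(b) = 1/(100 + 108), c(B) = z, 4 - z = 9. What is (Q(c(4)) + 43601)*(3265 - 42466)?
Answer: -355514221809/208 ≈ -1.7092e+9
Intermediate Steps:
z = -5 (z = 4 - 1*9 = 4 - 9 = -5)
c(B) = -5
Q(b) = 1/208
(Q(c(4)) + 43601)*(3265 - 42466) = (1/208 + 43601)*(3265 - 42466) = (9069009/208)*(-39201) = -355514221809/208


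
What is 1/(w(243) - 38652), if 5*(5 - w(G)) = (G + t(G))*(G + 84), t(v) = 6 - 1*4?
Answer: -1/54670 ≈ -1.8292e-5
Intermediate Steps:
t(v) = 2 (t(v) = 6 - 4 = 2)
w(G) = 5 - (2 + G)*(84 + G)/5 (w(G) = 5 - (G + 2)*(G + 84)/5 = 5 - (2 + G)*(84 + G)/5)
1/(w(243) - 38652) = 1/((-143/5 - 86/5*243 - 1/5*243**2) - 38652) = 1/((-143/5 - 20898/5 - 1/5*59049) - 38652) = 1/((-143/5 - 20898/5 - 59049/5) - 38652) = 1/(-16018 - 38652) = 1/(-54670) = -1/54670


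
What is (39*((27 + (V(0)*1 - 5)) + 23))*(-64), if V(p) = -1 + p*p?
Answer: -109824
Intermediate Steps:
V(p) = -1 + p²
(39*((27 + (V(0)*1 - 5)) + 23))*(-64) = (39*((27 + ((-1 + 0²)*1 - 5)) + 23))*(-64) = (39*((27 + ((-1 + 0)*1 - 5)) + 23))*(-64) = (39*((27 + (-1*1 - 5)) + 23))*(-64) = (39*((27 + (-1 - 5)) + 23))*(-64) = (39*((27 - 6) + 23))*(-64) = (39*(21 + 23))*(-64) = (39*44)*(-64) = 1716*(-64) = -109824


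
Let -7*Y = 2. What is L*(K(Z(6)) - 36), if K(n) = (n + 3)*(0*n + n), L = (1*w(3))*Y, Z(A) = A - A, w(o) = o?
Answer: 216/7 ≈ 30.857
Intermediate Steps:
Y = -2/7 (Y = -1/7*2 = -2/7 ≈ -0.28571)
Z(A) = 0
L = -6/7 (L = (1*3)*(-2/7) = 3*(-2/7) = -6/7 ≈ -0.85714)
K(n) = n*(3 + n) (K(n) = (3 + n)*(0 + n) = (3 + n)*n = n*(3 + n))
L*(K(Z(6)) - 36) = -6*(0*(3 + 0) - 36)/7 = -6*(0*3 - 36)/7 = -6*(0 - 36)/7 = -6/7*(-36) = 216/7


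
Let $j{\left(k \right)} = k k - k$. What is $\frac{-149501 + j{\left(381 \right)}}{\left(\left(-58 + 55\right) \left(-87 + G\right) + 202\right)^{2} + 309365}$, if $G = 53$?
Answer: $- \frac{4721}{401781} \approx -0.01175$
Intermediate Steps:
$j{\left(k \right)} = k^{2} - k$
$\frac{-149501 + j{\left(381 \right)}}{\left(\left(-58 + 55\right) \left(-87 + G\right) + 202\right)^{2} + 309365} = \frac{-149501 + 381 \left(-1 + 381\right)}{\left(\left(-58 + 55\right) \left(-87 + 53\right) + 202\right)^{2} + 309365} = \frac{-149501 + 381 \cdot 380}{\left(\left(-3\right) \left(-34\right) + 202\right)^{2} + 309365} = \frac{-149501 + 144780}{\left(102 + 202\right)^{2} + 309365} = - \frac{4721}{304^{2} + 309365} = - \frac{4721}{92416 + 309365} = - \frac{4721}{401781}$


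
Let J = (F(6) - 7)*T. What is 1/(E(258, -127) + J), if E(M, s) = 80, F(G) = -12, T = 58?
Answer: -1/1022 ≈ -0.00097847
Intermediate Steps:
J = -1102 (J = (-12 - 7)*58 = -19*58 = -1102)
1/(E(258, -127) + J) = 1/(80 - 1102) = 1/(-1022) = -1/1022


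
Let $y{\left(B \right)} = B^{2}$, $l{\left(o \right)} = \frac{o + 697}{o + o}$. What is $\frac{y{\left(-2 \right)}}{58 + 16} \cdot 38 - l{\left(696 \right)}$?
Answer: $\frac{54251}{51504} \approx 1.0533$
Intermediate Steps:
$l{\left(o \right)} = \frac{697 + o}{2 o}$
$\frac{y{\left(-2 \right)}}{58 + 16} \cdot 38 - l{\left(696 \right)} = \frac{\left(-2\right)^{2}}{58 + 16} \cdot 38 - \frac{697 + 696}{2 \cdot 696} = \frac{4}{74} \cdot 38 - \frac{1}{2} \cdot \frac{1}{696} \cdot 1393 = 4 \cdot \frac{1}{74} \cdot 38 - \frac{1393}{1392} = \frac{2}{37} \cdot 38 - \frac{1393}{1392} = \frac{76}{37} - \frac{1393}{1392} = \frac{54251}{51504}$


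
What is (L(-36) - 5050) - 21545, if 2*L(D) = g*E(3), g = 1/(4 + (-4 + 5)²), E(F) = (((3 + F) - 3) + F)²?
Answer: -132957/5 ≈ -26591.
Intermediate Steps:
E(F) = 4*F² (E(F) = (F + F)² = (2*F)² = 4*F²)
g = ⅕ (g = 1/(4 + 1²) = 1/(4 + 1) = 1/5 = ⅕ ≈ 0.20000)
L(D) = 18/5 (L(D) = ((4*3²)/5)/2 = ((4*9)/5)/2 = ((⅕)*36)/2 = (½)*(36/5) = 18/5)
(L(-36) - 5050) - 21545 = (18/5 - 5050) - 21545 = -25232/5 - 21545 = -132957/5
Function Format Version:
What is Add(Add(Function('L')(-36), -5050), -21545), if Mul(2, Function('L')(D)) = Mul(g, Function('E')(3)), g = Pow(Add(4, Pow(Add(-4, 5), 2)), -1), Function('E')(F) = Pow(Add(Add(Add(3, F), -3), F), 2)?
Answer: Rational(-132957, 5) ≈ -26591.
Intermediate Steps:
Function('E')(F) = Mul(4, Pow(F, 2)) (Function('E')(F) = Pow(Add(F, F), 2) = Pow(Mul(2, F), 2) = Mul(4, Pow(F, 2)))
g = Rational(1, 5) (g = Pow(Add(4, Pow(1, 2)), -1) = Pow(Add(4, 1), -1) = Pow(5, -1) = Rational(1, 5) ≈ 0.20000)
Function('L')(D) = Rational(18, 5) (Function('L')(D) = Mul(Rational(1, 2), Mul(Rational(1, 5), Mul(4, Pow(3, 2)))) = Mul(Rational(1, 2), Mul(Rational(1, 5), Mul(4, 9))) = Mul(Rational(1, 2), Mul(Rational(1, 5), 36)) = Mul(Rational(1, 2), Rational(36, 5)) = Rational(18, 5))
Add(Add(Function('L')(-36), -5050), -21545) = Add(Add(Rational(18, 5), -5050), -21545) = Add(Rational(-25232, 5), -21545) = Rational(-132957, 5)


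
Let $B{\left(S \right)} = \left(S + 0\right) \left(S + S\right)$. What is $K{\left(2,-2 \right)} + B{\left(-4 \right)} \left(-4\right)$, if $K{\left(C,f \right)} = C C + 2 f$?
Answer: $-128$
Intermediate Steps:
$B{\left(S \right)} = 2 S^{2}$ ($B{\left(S \right)} = S 2 S = 2 S^{2}$)
$K{\left(C,f \right)} = C^{2} + 2 f$
$K{\left(2,-2 \right)} + B{\left(-4 \right)} \left(-4\right) = \left(2^{2} + 2 \left(-2\right)\right) + 2 \left(-4\right)^{2} \left(-4\right) = \left(4 - 4\right) + 2 \cdot 16 \left(-4\right) = 0 + 32 \left(-4\right) = 0 - 128 = -128$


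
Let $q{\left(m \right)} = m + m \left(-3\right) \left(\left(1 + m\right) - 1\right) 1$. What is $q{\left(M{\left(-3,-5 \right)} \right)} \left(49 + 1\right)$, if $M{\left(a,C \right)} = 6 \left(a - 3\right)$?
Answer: $-196200$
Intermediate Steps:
$M{\left(a,C \right)} = -18 + 6 a$ ($M{\left(a,C \right)} = 6 \left(-3 + a\right) = -18 + 6 a$)
$q{\left(m \right)} = m - 3 m^{2}$ ($q{\left(m \right)} = m + - 3 m m 1 = m + - 3 m^{2} \cdot 1 = m - 3 m^{2}$)
$q{\left(M{\left(-3,-5 \right)} \right)} \left(49 + 1\right) = \left(-18 + 6 \left(-3\right)\right) \left(1 - 3 \left(-18 + 6 \left(-3\right)\right)\right) \left(49 + 1\right) = \left(-18 - 18\right) \left(1 - 3 \left(-18 - 18\right)\right) 50 = - 36 \left(1 - -108\right) 50 = - 36 \left(1 + 108\right) 50 = \left(-36\right) 109 \cdot 50 = \left(-3924\right) 50 = -196200$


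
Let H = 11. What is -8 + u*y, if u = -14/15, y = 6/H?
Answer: -468/55 ≈ -8.5091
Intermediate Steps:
y = 6/11 ≈ 0.54545
u = -14/15 (u = -14*1/15 = -14/15 ≈ -0.93333)
-8 + u*y = -8 - 14/15*6/11 = -8 - 28/55 = -468/55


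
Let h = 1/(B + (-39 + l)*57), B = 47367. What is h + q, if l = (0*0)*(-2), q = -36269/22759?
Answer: -148845907/93402936 ≈ -1.5936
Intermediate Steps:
q = -36269/22759 (q = -36269*1/22759 = -36269/22759 ≈ -1.5936)
l = 0 (l = 0*(-2) = 0)
h = 1/45144 (h = 1/(47367 + (-39 + 0)*57) = 1/(47367 - 39*57) = 1/(47367 - 2223) = 1/45144 ≈ 2.2151e-5)
h + q = 1/45144 - 36269/22759 = -148845907/93402936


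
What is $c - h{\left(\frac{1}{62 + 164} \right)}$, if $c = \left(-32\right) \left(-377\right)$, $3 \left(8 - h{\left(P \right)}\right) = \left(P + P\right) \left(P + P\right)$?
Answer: $\frac{461829193}{38307} \approx 12056.0$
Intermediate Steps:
$h{\left(P \right)} = 8 - \frac{4 P^{2}}{3}$ ($h{\left(P \right)} = 8 - \frac{\left(P + P\right) \left(P + P\right)}{3} = 8 - \frac{2 P 2 P}{3} = 8 - \frac{4 P^{2}}{3}$)
$c = 12064$
$c - h{\left(\frac{1}{62 + 164} \right)} = 12064 - \left(8 - \frac{4 \left(\frac{1}{62 + 164}\right)^{2}}{3}\right) = 12064 - \left(8 - \frac{4 \left(\frac{1}{226}\right)^{2}}{3}\right) = 12064 - \left(8 - \frac{4}{3 \cdot 51076}\right) = 12064 - \left(8 - \frac{1}{38307}\right) = 12064 - \frac{306455}{38307} = \frac{461829193}{38307}$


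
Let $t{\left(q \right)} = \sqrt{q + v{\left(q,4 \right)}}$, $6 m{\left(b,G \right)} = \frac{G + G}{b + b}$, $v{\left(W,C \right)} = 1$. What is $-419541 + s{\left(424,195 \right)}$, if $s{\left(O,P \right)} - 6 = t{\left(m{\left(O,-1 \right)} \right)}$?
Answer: $-419535 + \frac{\sqrt{404337}}{636} \approx -4.1953 \cdot 10^{5}$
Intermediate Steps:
$m{\left(b,G \right)} = \frac{G}{6 b}$ ($m{\left(b,G \right)} = \frac{\left(G + G\right) \frac{1}{b + b}}{6} = \frac{2 G \frac{1}{2 b}}{6} = \frac{G \frac{1}{b}}{6} = \frac{G}{6 b}$)
$t{\left(q \right)} = \sqrt{1 + q}$ ($t{\left(q \right)} = \sqrt{q + 1} = \sqrt{1 + q}$)
$s{\left(O,P \right)} = 6 + \sqrt{1 - \frac{1}{6 O}}$ ($s{\left(O,P \right)} = 6 + \sqrt{1 + \frac{1}{6} \left(-1\right) \frac{1}{O}} = 6 + \sqrt{1 - \frac{1}{6 O}}$)
$-419541 + s{\left(424,195 \right)} = -419541 + \left(6 + \frac{\sqrt{36 - \frac{6}{424}}}{6}\right) = -419541 + \left(6 + \frac{\sqrt{36 - \frac{3}{212}}}{6}\right) = -419541 + \left(6 + \frac{\sqrt{\frac{7629}{212}}}{6}\right) = -419541 + \left(6 + \frac{\frac{1}{106} \sqrt{404337}}{6}\right) = -419541 + \left(6 + \frac{\sqrt{404337}}{636}\right) = -419535 + \frac{\sqrt{404337}}{636}$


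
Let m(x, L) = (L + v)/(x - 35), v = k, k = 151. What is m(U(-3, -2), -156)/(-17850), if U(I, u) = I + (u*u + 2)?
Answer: -1/114240 ≈ -8.7535e-6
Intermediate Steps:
v = 151
U(I, u) = 2 + I + u² (U(I, u) = I + (u² + 2) = I + (2 + u²) = 2 + I + u²)
m(x, L) = (151 + L)/(-35 + x) (m(x, L) = (L + 151)/(x - 35) = (151 + L)/(-35 + x))
m(U(-3, -2), -156)/(-17850) = ((151 - 156)/(-35 + (2 - 3 + (-2)²)))/(-17850) = (-5/(-35 + (2 - 3 + 4)))*(-1/17850) = (-5/(-35 + 3))*(-1/17850) = (-5/(-32))*(-1/17850) = -1/32*(-5)*(-1/17850) = (5/32)*(-1/17850) = -1/114240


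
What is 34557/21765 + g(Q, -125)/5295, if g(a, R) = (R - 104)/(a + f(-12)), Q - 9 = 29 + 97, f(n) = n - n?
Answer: 1646481556/1037211075 ≈ 1.5874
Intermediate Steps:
f(n) = 0
Q = 135 (Q = 9 + (29 + 97) = 9 + 126 = 135)
g(a, R) = (-104 + R)/a (g(a, R) = (R - 104)/(a + 0) = (-104 + R)/a)
34557/21765 + g(Q, -125)/5295 = 34557/21765 + ((-104 - 125)/135)/5295 = 34557*(1/21765) + ((1/135)*(-229))*(1/5295) = 11519/7255 - 229/135*1/5295 = 11519/7255 - 229/714825 = 1646481556/1037211075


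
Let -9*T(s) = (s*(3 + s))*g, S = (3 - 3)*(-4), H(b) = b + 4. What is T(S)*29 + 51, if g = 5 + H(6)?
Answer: 51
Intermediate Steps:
H(b) = 4 + b
g = 15 (g = 5 + (4 + 6) = 5 + 10 = 15)
S = 0 (S = 0*(-4) = 0)
T(s) = -5*s*(3 + s)/3 (T(s) = -s*(3 + s)*15/9 = -5*s*(3 + s)/3)
T(S)*29 + 51 = -5/3*0*(3 + 0)*29 + 51 = -5/3*0*3*29 + 51 = 0*29 + 51 = 0 + 51 = 51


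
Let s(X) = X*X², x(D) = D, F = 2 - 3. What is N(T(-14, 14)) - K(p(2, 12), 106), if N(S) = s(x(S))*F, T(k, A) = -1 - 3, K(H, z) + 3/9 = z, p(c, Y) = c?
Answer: -125/3 ≈ -41.667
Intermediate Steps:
F = -1
K(H, z) = -⅓ + z
s(X) = X³
T(k, A) = -4
N(S) = -S³ (N(S) = S³*(-1) = -S³)
N(T(-14, 14)) - K(p(2, 12), 106) = -1*(-4)³ - (-⅓ + 106) = -1*(-64) - 1*317/3 = 64 - 317/3 = -125/3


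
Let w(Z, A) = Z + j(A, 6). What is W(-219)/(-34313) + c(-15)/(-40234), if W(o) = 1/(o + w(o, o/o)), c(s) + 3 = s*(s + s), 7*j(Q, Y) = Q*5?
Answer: -46949063933/4225861229762 ≈ -0.011110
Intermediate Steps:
j(Q, Y) = 5*Q/7 (j(Q, Y) = (Q*5)/7 = (5*Q)/7 = 5*Q/7)
c(s) = -3 + 2*s**2 (c(s) = -3 + s*(s + s) = -3 + s*(2*s) = -3 + 2*s**2)
w(Z, A) = Z + 5*A/7
W(o) = 1/(5/7 + 2*o) (W(o) = 1/(o + (o + 5*(o/o)/7)) = 1/(o + (o + (5/7)*1)) = 1/(o + (o + 5/7)) = 1/(o + (5/7 + o)) = 1/(5/7 + 2*o))
W(-219)/(-34313) + c(-15)/(-40234) = (7/(5 + 14*(-219)))/(-34313) + (-3 + 2*(-15)**2)/(-40234) = (7/(5 - 3066))*(-1/34313) + (-3 + 2*225)*(-1/40234) = (7/(-3061))*(-1/34313) + (-3 + 450)*(-1/40234) = (7*(-1/3061))*(-1/34313) + 447*(-1/40234) = -7/3061*(-1/34313) - 447/40234 = 7/105032093 - 447/40234 = -46949063933/4225861229762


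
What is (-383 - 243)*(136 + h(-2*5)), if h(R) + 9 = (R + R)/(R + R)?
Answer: -80128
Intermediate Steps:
h(R) = -8 (h(R) = -9 + (R + R)/(R + R) = -9 + (2*R)/((2*R)) = -9 + (2*R)*(1/(2*R)) = -9 + 1 = -8)
(-383 - 243)*(136 + h(-2*5)) = (-383 - 243)*(136 - 8) = -626*128 = -80128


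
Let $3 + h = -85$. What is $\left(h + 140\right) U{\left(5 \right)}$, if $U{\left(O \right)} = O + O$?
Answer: $520$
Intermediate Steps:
$h = -88$ ($h = -3 - 85 = -88$)
$U{\left(O \right)} = 2 O$
$\left(h + 140\right) U{\left(5 \right)} = \left(-88 + 140\right) 2 \cdot 5 = 52 \cdot 10 = 520$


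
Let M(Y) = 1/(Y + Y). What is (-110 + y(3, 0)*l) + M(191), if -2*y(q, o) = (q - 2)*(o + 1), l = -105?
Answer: -10982/191 ≈ -57.497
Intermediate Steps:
y(q, o) = -(1 + o)*(-2 + q)/2 (y(q, o) = -(q - 2)*(o + 1)/2 = -(-2 + q)*(1 + o)/2 = -(1 + o)*(-2 + q)/2)
M(Y) = 1/(2*Y)
(-110 + y(3, 0)*l) + M(191) = (-110 + (1 + 0 - 1/2*3 - 1/2*0*3)*(-105)) + (1/2)/191 = (-110 + (1 + 0 - 3/2 + 0)*(-105)) + (1/2)*(1/191) = (-110 - 1/2*(-105)) + 1/382 = (-110 + 105/2) + 1/382 = -115/2 + 1/382 = -10982/191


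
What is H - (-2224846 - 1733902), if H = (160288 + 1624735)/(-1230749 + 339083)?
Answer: 3529879209145/891666 ≈ 3.9587e+6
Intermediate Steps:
H = -1785023/891666 (H = 1785023/(-891666) = 1785023*(-1/891666) = -1785023/891666 ≈ -2.0019)
H - (-2224846 - 1733902) = -1785023/891666 - (-2224846 - 1733902) = -1785023/891666 - 1*(-3958748) = -1785023/891666 + 3958748 = 3529879209145/891666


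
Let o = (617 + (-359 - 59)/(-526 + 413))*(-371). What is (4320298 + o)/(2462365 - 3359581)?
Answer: -462172105/101385408 ≈ -4.5586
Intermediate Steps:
o = -26021569/113 (o = (617 - 418/(-113))*(-371) = (617 - 418*(-1/113))*(-371) = (617 + 418/113)*(-371) = (70139/113)*(-371) = -26021569/113 ≈ -2.3028e+5)
(4320298 + o)/(2462365 - 3359581) = (4320298 - 26021569/113)/(2462365 - 3359581) = (462172105/113)/(-897216) = (462172105/113)*(-1/897216) = -462172105/101385408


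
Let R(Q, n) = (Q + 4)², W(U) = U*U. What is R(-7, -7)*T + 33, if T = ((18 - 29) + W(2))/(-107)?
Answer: 3594/107 ≈ 33.589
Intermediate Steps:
W(U) = U²
R(Q, n) = (4 + Q)²
T = 7/107 (T = ((18 - 29) + 2²)/(-107) = (-11 + 4)*(-1/107) = -7*(-1/107) = 7/107 ≈ 0.065421)
R(-7, -7)*T + 33 = (4 - 7)²*(7/107) + 33 = (-3)²*(7/107) + 33 = 9*(7/107) + 33 = 63/107 + 33 = 3594/107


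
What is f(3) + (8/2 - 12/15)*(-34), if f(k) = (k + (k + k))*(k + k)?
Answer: -274/5 ≈ -54.800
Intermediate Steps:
f(k) = 6*k² (f(k) = (k + 2*k)*(2*k) = (3*k)*(2*k) = 6*k²)
f(3) + (8/2 - 12/15)*(-34) = 6*3² + (8/2 - 12/15)*(-34) = 6*9 + (8*(½) - 12*1/15)*(-34) = 54 + (4 - ⅘)*(-34) = 54 + (16/5)*(-34) = 54 - 544/5 = -274/5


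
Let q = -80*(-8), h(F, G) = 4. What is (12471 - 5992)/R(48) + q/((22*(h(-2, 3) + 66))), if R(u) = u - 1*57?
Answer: -498595/693 ≈ -719.47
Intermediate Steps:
q = 640
R(u) = -57 + u (R(u) = u - 57 = -57 + u)
(12471 - 5992)/R(48) + q/((22*(h(-2, 3) + 66))) = (12471 - 5992)/(-57 + 48) + 640/((22*(4 + 66))) = 6479/(-9) + 640/((22*70)) = 6479*(-1/9) + 640/1540 = -6479/9 + 640*(1/1540) = -6479/9 + 32/77 = -498595/693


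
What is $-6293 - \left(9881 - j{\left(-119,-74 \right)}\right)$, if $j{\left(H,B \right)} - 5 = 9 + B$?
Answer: $-16234$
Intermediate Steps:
$j{\left(H,B \right)} = 14 + B$ ($j{\left(H,B \right)} = 5 + \left(9 + B\right) = 14 + B$)
$-6293 - \left(9881 - j{\left(-119,-74 \right)}\right) = -6293 - \left(9881 - \left(14 - 74\right)\right) = -6293 - \left(9881 - -60\right) = -6293 - \left(9881 + 60\right) = -6293 - 9941 = -16234$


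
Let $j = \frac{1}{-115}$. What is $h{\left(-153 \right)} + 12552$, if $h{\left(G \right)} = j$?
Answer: $\frac{1443479}{115} \approx 12552.0$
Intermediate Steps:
$j = - \frac{1}{115} \approx -0.0086956$
$h{\left(G \right)} = - \frac{1}{115}$
$h{\left(-153 \right)} + 12552 = - \frac{1}{115} + 12552 = \frac{1443479}{115}$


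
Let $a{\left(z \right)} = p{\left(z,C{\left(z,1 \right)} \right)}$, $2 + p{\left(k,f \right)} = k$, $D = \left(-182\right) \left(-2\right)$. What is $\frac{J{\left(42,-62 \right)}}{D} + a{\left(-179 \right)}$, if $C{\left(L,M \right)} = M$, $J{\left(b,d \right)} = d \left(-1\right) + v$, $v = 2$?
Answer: $- \frac{16455}{91} \approx -180.82$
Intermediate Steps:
$J{\left(b,d \right)} = 2 - d$ ($J{\left(b,d \right)} = d \left(-1\right) + 2 = - d + 2 = 2 - d$)
$D = 364$
$p{\left(k,f \right)} = -2 + k$
$a{\left(z \right)} = -2 + z$
$\frac{J{\left(42,-62 \right)}}{D} + a{\left(-179 \right)} = \frac{2 - -62}{364} - 181 = \left(2 + 62\right) \frac{1}{364} - 181 = 64 \cdot \frac{1}{364} - 181 = \frac{16}{91} - 181 = - \frac{16455}{91}$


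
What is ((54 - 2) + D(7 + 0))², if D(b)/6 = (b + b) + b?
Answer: 31684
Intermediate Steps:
D(b) = 18*b (D(b) = 6*((b + b) + b) = 6*(2*b + b) = 6*(3*b) = 18*b)
((54 - 2) + D(7 + 0))² = ((54 - 2) + 18*(7 + 0))² = (52 + 18*7)² = (52 + 126)² = 178² = 31684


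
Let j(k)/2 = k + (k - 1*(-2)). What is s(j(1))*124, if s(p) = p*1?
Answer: 992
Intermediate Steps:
j(k) = 4 + 4*k (j(k) = 2*(k + (k - 1*(-2))) = 2*(k + (k + 2)) = 2*(k + (2 + k)) = 2*(2 + 2*k) = 4 + 4*k)
s(p) = p
s(j(1))*124 = (4 + 4*1)*124 = (4 + 4)*124 = 8*124 = 992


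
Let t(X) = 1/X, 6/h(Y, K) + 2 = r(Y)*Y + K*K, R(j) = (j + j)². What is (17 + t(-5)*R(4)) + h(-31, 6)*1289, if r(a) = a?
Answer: 11913/995 ≈ 11.973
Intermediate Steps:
R(j) = 4*j² (R(j) = (2*j)² = 4*j²)
h(Y, K) = 6/(-2 + K² + Y²) (h(Y, K) = 6/(-2 + (Y*Y + K*K)) = 6/(-2 + (Y² + K²)) = 6/(-2 + (K² + Y²)) = 6/(-2 + K² + Y²))
(17 + t(-5)*R(4)) + h(-31, 6)*1289 = (17 + (4*4²)/(-5)) + (6/(-2 + 6² + (-31)²))*1289 = (17 - 4*16/5) + (6/(-2 + 36 + 961))*1289 = (17 - ⅕*64) + (6/995)*1289 = (17 - 64/5) + (6*(1/995))*1289 = 21/5 + (6/995)*1289 = 21/5 + 7734/995 = 11913/995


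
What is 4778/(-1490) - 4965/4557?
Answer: -4861866/1131655 ≈ -4.2962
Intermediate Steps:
4778/(-1490) - 4965/4557 = 4778*(-1/1490) - 4965*1/4557 = -2389/745 - 1655/1519 = -4861866/1131655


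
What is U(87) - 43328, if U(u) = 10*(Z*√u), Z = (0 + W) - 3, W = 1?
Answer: -43328 - 20*√87 ≈ -43515.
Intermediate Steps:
Z = -2 (Z = (0 + 1) - 3 = 1 - 3 = -2)
U(u) = -20*√u (U(u) = 10*(-2*√u) = -20*√u)
U(87) - 43328 = -20*√87 - 43328 = -43328 - 20*√87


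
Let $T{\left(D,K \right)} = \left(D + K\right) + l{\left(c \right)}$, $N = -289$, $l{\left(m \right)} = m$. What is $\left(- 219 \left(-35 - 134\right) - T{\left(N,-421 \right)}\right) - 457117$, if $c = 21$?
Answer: $-419417$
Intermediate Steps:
$T{\left(D,K \right)} = 21 + D + K$ ($T{\left(D,K \right)} = \left(D + K\right) + 21 = 21 + D + K$)
$\left(- 219 \left(-35 - 134\right) - T{\left(N,-421 \right)}\right) - 457117 = \left(- 219 \left(-35 - 134\right) - \left(21 - 289 - 421\right)\right) - 457117 = \left(\left(-219\right) \left(-169\right) - -689\right) - 457117 = \left(37011 + 689\right) - 457117 = 37700 - 457117 = -419417$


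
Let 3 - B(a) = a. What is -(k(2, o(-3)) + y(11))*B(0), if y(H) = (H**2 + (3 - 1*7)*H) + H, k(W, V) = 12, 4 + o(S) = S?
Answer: -300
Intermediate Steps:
o(S) = -4 + S
B(a) = 3 - a
y(H) = H**2 - 3*H (y(H) = (H**2 + (3 - 7)*H) + H = (H**2 - 4*H) + H = H**2 - 3*H)
-(k(2, o(-3)) + y(11))*B(0) = -(12 + 11*(-3 + 11))*(3 - 1*0) = -(12 + 11*8)*(3 + 0) = -(12 + 88)*3 = -100*3 = -1*300 = -300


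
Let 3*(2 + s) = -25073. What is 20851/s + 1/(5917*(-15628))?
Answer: -5784330731507/2319077099204 ≈ -2.4942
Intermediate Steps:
s = -25079/3 (s = -2 + (⅓)*(-25073) = -2 - 25073/3 = -25079/3 ≈ -8359.7)
20851/s + 1/(5917*(-15628)) = 20851/(-25079/3) + 1/(5917*(-15628)) = 20851*(-3/25079) + (1/5917)*(-1/15628) = -62553/25079 - 1/92470876 = -5784330731507/2319077099204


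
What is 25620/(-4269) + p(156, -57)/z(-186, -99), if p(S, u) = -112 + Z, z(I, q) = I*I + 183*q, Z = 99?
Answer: -140749159/23449617 ≈ -6.0022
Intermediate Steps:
z(I, q) = I² + 183*q
p(S, u) = -13 (p(S, u) = -112 + 99 = -13)
25620/(-4269) + p(156, -57)/z(-186, -99) = 25620/(-4269) - 13/((-186)² + 183*(-99)) = 25620*(-1/4269) - 13/(34596 - 18117) = -8540/1423 - 13/16479 = -140749159/23449617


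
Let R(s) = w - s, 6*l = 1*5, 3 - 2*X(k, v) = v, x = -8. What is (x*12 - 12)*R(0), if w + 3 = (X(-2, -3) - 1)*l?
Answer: 144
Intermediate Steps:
X(k, v) = 3/2 - v/2
l = ⅚ (l = (1*5)/6 = (⅙)*5 = ⅚ ≈ 0.83333)
w = -4/3 (w = -3 + ((3/2 - ½*(-3)) - 1)*(⅚) = -3 + ((3/2 + 3/2) - 1)*(⅚) = -3 + (3 - 1)*(⅚) = -3 + 2*(⅚) = -3 + 5/3 = -4/3 ≈ -1.3333)
R(s) = -4/3 - s
(x*12 - 12)*R(0) = (-8*12 - 12)*(-4/3 - 1*0) = (-96 - 12)*(-4/3 + 0) = -108*(-4/3) = 144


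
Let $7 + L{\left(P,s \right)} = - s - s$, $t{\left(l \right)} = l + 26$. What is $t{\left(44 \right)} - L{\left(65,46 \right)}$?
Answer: $169$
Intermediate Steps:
$t{\left(l \right)} = 26 + l$
$L{\left(P,s \right)} = -7 - 2 s$
$t{\left(44 \right)} - L{\left(65,46 \right)} = \left(26 + 44\right) - \left(-7 - 92\right) = 70 - \left(-7 - 92\right) = 70 - -99 = 70 + 99 = 169$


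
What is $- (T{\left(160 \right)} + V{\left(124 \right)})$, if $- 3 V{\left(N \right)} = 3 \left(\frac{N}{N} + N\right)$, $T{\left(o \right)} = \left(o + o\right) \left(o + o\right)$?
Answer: $-102275$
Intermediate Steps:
$T{\left(o \right)} = 4 o^{2}$ ($T{\left(o \right)} = 2 o 2 o = 4 o^{2}$)
$V{\left(N \right)} = -1 - N$ ($V{\left(N \right)} = - \frac{3 \left(\frac{N}{N} + N\right)}{3} = - \frac{3 \left(1 + N\right)}{3} = - \frac{3 + 3 N}{3} = -1 - N$)
$- (T{\left(160 \right)} + V{\left(124 \right)}) = - (4 \cdot 160^{2} - 125) = - (4 \cdot 25600 - 125) = - (102400 - 125) = \left(-1\right) 102275 = -102275$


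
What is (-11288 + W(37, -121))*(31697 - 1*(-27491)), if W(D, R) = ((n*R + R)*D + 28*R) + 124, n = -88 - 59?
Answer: 37826458920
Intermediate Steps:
n = -147
W(D, R) = 124 + 28*R - 146*D*R (W(D, R) = ((-147*R + R)*D + 28*R) + 124 = ((-146*R)*D + 28*R) + 124 = (-146*D*R + 28*R) + 124 = (28*R - 146*D*R) + 124 = 124 + 28*R - 146*D*R)
(-11288 + W(37, -121))*(31697 - 1*(-27491)) = (-11288 + (124 + 28*(-121) - 146*37*(-121)))*(31697 - 1*(-27491)) = (-11288 + (124 - 3388 + 653642))*(31697 + 27491) = (-11288 + 650378)*59188 = 639090*59188 = 37826458920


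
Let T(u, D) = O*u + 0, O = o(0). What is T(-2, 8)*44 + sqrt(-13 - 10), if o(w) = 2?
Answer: -176 + I*sqrt(23) ≈ -176.0 + 4.7958*I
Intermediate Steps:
O = 2
T(u, D) = 2*u (T(u, D) = 2*u + 0 = 2*u)
T(-2, 8)*44 + sqrt(-13 - 10) = (2*(-2))*44 + sqrt(-13 - 10) = -4*44 + sqrt(-23) = -176 + I*sqrt(23)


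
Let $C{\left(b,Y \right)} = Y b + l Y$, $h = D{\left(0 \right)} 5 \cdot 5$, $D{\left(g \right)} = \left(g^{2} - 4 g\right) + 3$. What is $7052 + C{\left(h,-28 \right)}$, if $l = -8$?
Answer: $5176$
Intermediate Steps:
$D{\left(g \right)} = 3 + g^{2} - 4 g$
$h = 75$ ($h = \left(3 + 0^{2} - 0\right) 5 \cdot 5 = \left(3 + 0 + 0\right) 5 \cdot 5 = 3 \cdot 5 \cdot 5 = 15 \cdot 5 = 75$)
$C{\left(b,Y \right)} = - 8 Y + Y b$ ($C{\left(b,Y \right)} = Y b - 8 Y = - 8 Y + Y b$)
$7052 + C{\left(h,-28 \right)} = 7052 - 28 \left(-8 + 75\right) = 7052 - 1876 = 5176$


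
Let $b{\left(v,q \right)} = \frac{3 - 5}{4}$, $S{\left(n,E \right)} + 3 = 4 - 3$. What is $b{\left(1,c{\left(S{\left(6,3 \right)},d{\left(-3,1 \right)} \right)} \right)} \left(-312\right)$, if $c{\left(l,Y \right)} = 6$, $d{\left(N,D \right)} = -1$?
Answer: $156$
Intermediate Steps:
$S{\left(n,E \right)} = -2$ ($S{\left(n,E \right)} = -3 + \left(4 - 3\right) = -3 + 1 = -2$)
$b{\left(v,q \right)} = - \frac{1}{2}$ ($b{\left(v,q \right)} = \left(-2\right) \frac{1}{4} = - \frac{1}{2}$)
$b{\left(1,c{\left(S{\left(6,3 \right)},d{\left(-3,1 \right)} \right)} \right)} \left(-312\right) = \left(- \frac{1}{2}\right) \left(-312\right) = 156$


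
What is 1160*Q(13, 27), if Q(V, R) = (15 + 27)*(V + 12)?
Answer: 1218000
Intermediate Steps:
Q(V, R) = 504 + 42*V (Q(V, R) = 42*(12 + V) = 504 + 42*V)
1160*Q(13, 27) = 1160*(504 + 42*13) = 1160*(504 + 546) = 1160*1050 = 1218000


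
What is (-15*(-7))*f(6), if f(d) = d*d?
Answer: 3780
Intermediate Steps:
f(d) = d²
(-15*(-7))*f(6) = -15*(-7)*6² = 105*36 = 3780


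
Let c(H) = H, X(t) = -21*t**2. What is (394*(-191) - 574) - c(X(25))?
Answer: -62703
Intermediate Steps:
(394*(-191) - 574) - c(X(25)) = (394*(-191) - 574) - (-21)*25**2 = (-75254 - 574) - (-21)*625 = -75828 - 1*(-13125) = -75828 + 13125 = -62703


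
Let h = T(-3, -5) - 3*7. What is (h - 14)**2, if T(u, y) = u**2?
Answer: 676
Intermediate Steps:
h = -12 (h = (-3)**2 - 3*7 = 9 - 21 = -12)
(h - 14)**2 = (-12 - 14)**2 = (-26)**2 = 676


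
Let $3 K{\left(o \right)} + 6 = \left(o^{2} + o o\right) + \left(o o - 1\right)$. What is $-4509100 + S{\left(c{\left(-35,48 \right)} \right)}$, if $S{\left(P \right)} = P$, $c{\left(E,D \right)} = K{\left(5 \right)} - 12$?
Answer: $- \frac{13527268}{3} \approx -4.5091 \cdot 10^{6}$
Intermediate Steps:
$K{\left(o \right)} = - \frac{7}{3} + o^{2}$ ($K{\left(o \right)} = -2 + \frac{\left(o^{2} + o o\right) + \left(o o - 1\right)}{3} = -2 + \frac{\left(o^{2} + o^{2}\right) + \left(o^{2} - 1\right)}{3} = -2 + \frac{2 o^{2} + \left(-1 + o^{2}\right)}{3} = -2 + \frac{-1 + 3 o^{2}}{3} = -2 + \left(- \frac{1}{3} + o^{2}\right) = - \frac{7}{3} + o^{2}$)
$c{\left(E,D \right)} = \frac{32}{3}$ ($c{\left(E,D \right)} = \left(- \frac{7}{3} + 5^{2}\right) - 12 = \left(- \frac{7}{3} + 25\right) - 12 = \frac{68}{3} - 12 = \frac{32}{3}$)
$-4509100 + S{\left(c{\left(-35,48 \right)} \right)} = -4509100 + \frac{32}{3} = - \frac{13527268}{3}$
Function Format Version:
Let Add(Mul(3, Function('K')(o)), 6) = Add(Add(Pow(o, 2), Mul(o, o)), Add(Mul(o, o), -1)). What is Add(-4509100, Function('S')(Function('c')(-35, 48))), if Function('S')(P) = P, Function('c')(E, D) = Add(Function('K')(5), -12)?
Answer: Rational(-13527268, 3) ≈ -4.5091e+6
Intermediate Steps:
Function('K')(o) = Add(Rational(-7, 3), Pow(o, 2)) (Function('K')(o) = Add(-2, Mul(Rational(1, 3), Add(Add(Pow(o, 2), Mul(o, o)), Add(Mul(o, o), -1)))) = Add(-2, Mul(Rational(1, 3), Add(Add(Pow(o, 2), Pow(o, 2)), Add(Pow(o, 2), -1)))) = Add(-2, Mul(Rational(1, 3), Add(Mul(2, Pow(o, 2)), Add(-1, Pow(o, 2))))) = Add(-2, Mul(Rational(1, 3), Add(-1, Mul(3, Pow(o, 2))))) = Add(-2, Add(Rational(-1, 3), Pow(o, 2))) = Add(Rational(-7, 3), Pow(o, 2)))
Function('c')(E, D) = Rational(32, 3) (Function('c')(E, D) = Add(Add(Rational(-7, 3), Pow(5, 2)), -12) = Add(Add(Rational(-7, 3), 25), -12) = Add(Rational(68, 3), -12) = Rational(32, 3))
Add(-4509100, Function('S')(Function('c')(-35, 48))) = Add(-4509100, Rational(32, 3)) = Rational(-13527268, 3)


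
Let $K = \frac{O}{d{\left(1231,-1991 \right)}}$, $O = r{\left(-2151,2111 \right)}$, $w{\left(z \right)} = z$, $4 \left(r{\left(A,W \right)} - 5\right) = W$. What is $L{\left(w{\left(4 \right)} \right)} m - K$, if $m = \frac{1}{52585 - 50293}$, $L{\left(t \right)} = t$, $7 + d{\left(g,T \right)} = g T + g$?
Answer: $\frac{11019851}{5614705524} \approx 0.0019627$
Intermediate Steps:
$r{\left(A,W \right)} = 5 + \frac{W}{4}$
$d{\left(g,T \right)} = -7 + g + T g$ ($d{\left(g,T \right)} = -7 + \left(g T + g\right) = -7 + \left(T g + g\right) = -7 + \left(g + T g\right) = -7 + g + T g$)
$O = \frac{2131}{4}$ ($O = 5 + \frac{1}{4} \cdot 2111 = 5 + \frac{2111}{4} = \frac{2131}{4} \approx 532.75$)
$m = \frac{1}{2292} \approx 0.0004363$
$K = - \frac{2131}{9798788}$ ($K = \frac{2131}{4 \left(-7 + 1231 - 2450921\right)} = \frac{2131}{4 \left(-2449697\right)} = \frac{2131}{4} \left(- \frac{1}{2449697}\right) = - \frac{2131}{9798788} \approx -0.00021748$)
$L{\left(w{\left(4 \right)} \right)} m - K = 4 \cdot \frac{1}{2292} - - \frac{2131}{9798788} = \frac{1}{573} + \frac{2131}{9798788} = \frac{11019851}{5614705524}$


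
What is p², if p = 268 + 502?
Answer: 592900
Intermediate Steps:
p = 770
p² = 770² = 592900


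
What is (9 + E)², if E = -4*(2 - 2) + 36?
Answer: 2025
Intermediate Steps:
E = 36 (E = -4*0 + 36 = 0 + 36 = 36)
(9 + E)² = (9 + 36)² = 45² = 2025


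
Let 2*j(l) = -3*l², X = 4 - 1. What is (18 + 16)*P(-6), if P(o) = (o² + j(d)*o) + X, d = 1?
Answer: 1632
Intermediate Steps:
X = 3
j(l) = -3*l²/2 (j(l) = (-3*l²)/2 = -3*l²/2)
P(o) = 3 + o² - 3*o/2 (P(o) = (o² + (-3/2*1²)*o) + 3 = (o² + (-3/2*1)*o) + 3 = (o² - 3*o/2) + 3 = 3 + o² - 3*o/2)
(18 + 16)*P(-6) = (18 + 16)*(3 + (-6)² - 3/2*(-6)) = 34*(3 + 36 + 9) = 34*48 = 1632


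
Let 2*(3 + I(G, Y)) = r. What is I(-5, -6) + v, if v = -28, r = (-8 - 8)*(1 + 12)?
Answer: -135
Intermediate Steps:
r = -208 (r = -16*13 = -208)
I(G, Y) = -107 (I(G, Y) = -3 + (½)*(-208) = -3 - 104 = -107)
I(-5, -6) + v = -107 - 28 = -135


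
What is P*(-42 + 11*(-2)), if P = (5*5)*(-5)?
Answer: 8000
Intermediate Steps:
P = -125 (P = 25*(-5) = -125)
P*(-42 + 11*(-2)) = -125*(-42 + 11*(-2)) = -125*(-42 - 22) = -125*(-64) = 8000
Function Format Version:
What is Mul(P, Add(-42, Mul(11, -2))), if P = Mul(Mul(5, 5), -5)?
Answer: 8000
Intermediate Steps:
P = -125 (P = Mul(25, -5) = -125)
Mul(P, Add(-42, Mul(11, -2))) = Mul(-125, Add(-42, Mul(11, -2))) = Mul(-125, Add(-42, -22)) = Mul(-125, -64) = 8000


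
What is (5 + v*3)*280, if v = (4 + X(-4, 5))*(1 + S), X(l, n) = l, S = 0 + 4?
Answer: 1400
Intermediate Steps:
S = 4
v = 0 (v = (4 - 4)*(1 + 4) = 0*5 = 0)
(5 + v*3)*280 = (5 + 0*3)*280 = (5 + 0)*280 = 5*280 = 1400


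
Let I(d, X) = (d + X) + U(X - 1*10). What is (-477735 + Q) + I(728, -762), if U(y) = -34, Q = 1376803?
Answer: 899000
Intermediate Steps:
I(d, X) = -34 + X + d (I(d, X) = (d + X) - 34 = (X + d) - 34 = -34 + X + d)
(-477735 + Q) + I(728, -762) = (-477735 + 1376803) + (-34 - 762 + 728) = 899068 - 68 = 899000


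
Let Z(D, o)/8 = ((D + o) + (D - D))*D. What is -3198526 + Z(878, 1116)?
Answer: 10807330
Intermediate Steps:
Z(D, o) = 8*D*(D + o) (Z(D, o) = 8*(((D + o) + (D - D))*D) = 8*(((D + o) + 0)*D) = 8*((D + o)*D) = 8*(D*(D + o)) = 8*D*(D + o))
-3198526 + Z(878, 1116) = -3198526 + 8*878*(878 + 1116) = -3198526 + 8*878*1994 = -3198526 + 14005856 = 10807330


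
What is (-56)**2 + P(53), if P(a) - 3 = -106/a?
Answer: 3137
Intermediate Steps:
P(a) = 3 - 106/a
(-56)**2 + P(53) = (-56)**2 + (3 - 106/53) = 3136 + (3 - 106*1/53) = 3136 + (3 - 2) = 3136 + 1 = 3137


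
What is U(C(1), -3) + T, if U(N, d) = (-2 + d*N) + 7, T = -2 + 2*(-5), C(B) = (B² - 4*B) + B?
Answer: -1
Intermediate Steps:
C(B) = B² - 3*B
T = -12 (T = -2 - 10 = -12)
U(N, d) = 5 + N*d (U(N, d) = (-2 + N*d) + 7 = 5 + N*d)
U(C(1), -3) + T = (5 + (1*(-3 + 1))*(-3)) - 12 = (5 + (1*(-2))*(-3)) - 12 = (5 - 2*(-3)) - 12 = (5 + 6) - 12 = 11 - 12 = -1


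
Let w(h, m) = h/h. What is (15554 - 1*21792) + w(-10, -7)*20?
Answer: -6218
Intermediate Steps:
w(h, m) = 1
(15554 - 1*21792) + w(-10, -7)*20 = (15554 - 1*21792) + 1*20 = (15554 - 21792) + 20 = -6238 + 20 = -6218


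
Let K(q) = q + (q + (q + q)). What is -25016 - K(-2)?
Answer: -25008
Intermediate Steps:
K(q) = 4*q (K(q) = q + (q + 2*q) = q + 3*q = 4*q)
-25016 - K(-2) = -25016 - 4*(-2) = -25016 - 1*(-8) = -25016 + 8 = -25008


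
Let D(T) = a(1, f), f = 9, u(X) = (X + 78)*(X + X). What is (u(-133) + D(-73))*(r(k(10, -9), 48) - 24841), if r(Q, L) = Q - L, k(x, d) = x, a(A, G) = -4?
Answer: -363880254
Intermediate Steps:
u(X) = 2*X*(78 + X) (u(X) = (78 + X)*(2*X) = 2*X*(78 + X))
D(T) = -4
(u(-133) + D(-73))*(r(k(10, -9), 48) - 24841) = (2*(-133)*(78 - 133) - 4)*((10 - 1*48) - 24841) = (2*(-133)*(-55) - 4)*((10 - 48) - 24841) = (14630 - 4)*(-38 - 24841) = 14626*(-24879) = -363880254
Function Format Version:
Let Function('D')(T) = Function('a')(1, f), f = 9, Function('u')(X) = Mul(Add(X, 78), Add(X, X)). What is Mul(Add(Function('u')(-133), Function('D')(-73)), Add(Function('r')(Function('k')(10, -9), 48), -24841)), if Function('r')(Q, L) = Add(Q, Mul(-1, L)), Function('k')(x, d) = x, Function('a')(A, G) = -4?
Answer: -363880254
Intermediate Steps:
Function('u')(X) = Mul(2, X, Add(78, X)) (Function('u')(X) = Mul(Add(78, X), Mul(2, X)) = Mul(2, X, Add(78, X)))
Function('D')(T) = -4
Mul(Add(Function('u')(-133), Function('D')(-73)), Add(Function('r')(Function('k')(10, -9), 48), -24841)) = Mul(Add(Mul(2, -133, Add(78, -133)), -4), Add(Add(10, Mul(-1, 48)), -24841)) = Mul(Add(Mul(2, -133, -55), -4), Add(Add(10, -48), -24841)) = Mul(Add(14630, -4), Add(-38, -24841)) = Mul(14626, -24879) = -363880254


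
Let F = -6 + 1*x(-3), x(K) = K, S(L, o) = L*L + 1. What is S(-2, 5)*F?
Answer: -45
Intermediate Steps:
S(L, o) = 1 + L² (S(L, o) = L² + 1 = 1 + L²)
F = -9 (F = -6 + 1*(-3) = -6 - 3 = -9)
S(-2, 5)*F = (1 + (-2)²)*(-9) = (1 + 4)*(-9) = 5*(-9) = -45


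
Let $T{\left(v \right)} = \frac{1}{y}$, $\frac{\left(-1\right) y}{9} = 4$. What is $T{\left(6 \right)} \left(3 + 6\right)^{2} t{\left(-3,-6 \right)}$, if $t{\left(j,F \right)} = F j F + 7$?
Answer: $\frac{909}{4} \approx 227.25$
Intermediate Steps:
$y = -36$ ($y = \left(-9\right) 4 = -36$)
$t{\left(j,F \right)} = 7 + j F^{2}$ ($t{\left(j,F \right)} = j F^{2} + 7 = 7 + j F^{2}$)
$T{\left(v \right)} = - \frac{1}{36}$ ($T{\left(v \right)} = \frac{1}{-36} = - \frac{1}{36}$)
$T{\left(6 \right)} \left(3 + 6\right)^{2} t{\left(-3,-6 \right)} = - \frac{\left(3 + 6\right)^{2}}{36} \left(7 - 3 \left(-6\right)^{2}\right) = - \frac{9^{2}}{36} \left(7 - 108\right) = \left(- \frac{1}{36}\right) 81 \left(7 - 108\right) = \left(- \frac{9}{4}\right) \left(-101\right) = \frac{909}{4}$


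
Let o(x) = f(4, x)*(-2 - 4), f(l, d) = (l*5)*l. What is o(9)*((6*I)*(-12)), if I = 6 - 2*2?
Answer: 69120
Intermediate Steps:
f(l, d) = 5*l² (f(l, d) = (5*l)*l = 5*l²)
I = 2 (I = 6 - 4 = 2)
o(x) = -480 (o(x) = (5*4²)*(-2 - 4) = (5*16)*(-6) = 80*(-6) = -480)
o(9)*((6*I)*(-12)) = -480*6*2*(-12) = -5760*(-12) = -480*(-144) = 69120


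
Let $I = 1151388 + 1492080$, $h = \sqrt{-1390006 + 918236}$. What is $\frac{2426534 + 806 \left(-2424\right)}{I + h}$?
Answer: $\frac{624902617860}{3493961769397} - \frac{236395 i \sqrt{471770}}{3493961769397} \approx 0.17885 - 4.6471 \cdot 10^{-5} i$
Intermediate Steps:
$h = i \sqrt{471770}$ ($h = \sqrt{-471770} = i \sqrt{471770} \approx 686.86 i$)
$I = 2643468$
$\frac{2426534 + 806 \left(-2424\right)}{I + h} = \frac{2426534 + 806 \left(-2424\right)}{2643468 + i \sqrt{471770}} = \frac{2426534 - 1953744}{2643468 + i \sqrt{471770}} = \frac{472790}{2643468 + i \sqrt{471770}}$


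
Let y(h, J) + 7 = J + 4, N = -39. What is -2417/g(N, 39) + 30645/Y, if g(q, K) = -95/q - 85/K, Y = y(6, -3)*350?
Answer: -264345/28 ≈ -9440.9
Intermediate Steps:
y(h, J) = -3 + J (y(h, J) = -7 + (J + 4) = -7 + (4 + J) = -3 + J)
Y = -2100 (Y = (-3 - 3)*350 = -6*350 = -2100)
-2417/g(N, 39) + 30645/Y = -2417/(-95/(-39) - 85/39) + 30645/(-2100) = -2417/(-95*(-1/39) - 85*1/39) + 30645*(-1/2100) = -2417/(95/39 - 85/39) - 2043/140 = -2417/10/39 - 2043/140 = -2417*39/10 - 2043/140 = -94263/10 - 2043/140 = -264345/28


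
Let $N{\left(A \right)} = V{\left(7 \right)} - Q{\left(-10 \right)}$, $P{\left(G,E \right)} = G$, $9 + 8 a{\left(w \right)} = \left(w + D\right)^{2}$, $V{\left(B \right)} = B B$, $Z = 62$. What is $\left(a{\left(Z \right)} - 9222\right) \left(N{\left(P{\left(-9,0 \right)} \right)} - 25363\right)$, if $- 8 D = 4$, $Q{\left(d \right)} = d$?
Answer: $\frac{885674793}{4} \approx 2.2142 \cdot 10^{8}$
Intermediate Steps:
$D = - \frac{1}{2}$ ($D = \left(- \frac{1}{8}\right) 4 = - \frac{1}{2} \approx -0.5$)
$V{\left(B \right)} = B^{2}$
$a{\left(w \right)} = - \frac{9}{8} + \frac{\left(- \frac{1}{2} + w\right)^{2}}{8}$ ($a{\left(w \right)} = - \frac{9}{8} + \frac{\left(w - \frac{1}{2}\right)^{2}}{8} = - \frac{9}{8} + \frac{\left(- \frac{1}{2} + w\right)^{2}}{8}$)
$N{\left(A \right)} = 59$ ($N{\left(A \right)} = 7^{2} - -10 = 49 + 10 = 59$)
$\left(a{\left(Z \right)} - 9222\right) \left(N{\left(P{\left(-9,0 \right)} \right)} - 25363\right) = \left(\left(- \frac{9}{8} + \frac{\left(-1 + 2 \cdot 62\right)^{2}}{32}\right) - 9222\right) \left(59 - 25363\right) = \left(\left(- \frac{9}{8} + \frac{\left(-1 + 124\right)^{2}}{32}\right) - 9222\right) \left(-25304\right) = \left(\left(- \frac{9}{8} + \frac{123^{2}}{32}\right) - 9222\right) \left(-25304\right) = \left(\left(- \frac{9}{8} + \frac{1}{32} \cdot 15129\right) - 9222\right) \left(-25304\right) = \left(\left(- \frac{9}{8} + \frac{15129}{32}\right) - 9222\right) \left(-25304\right) = \left(\frac{15093}{32} - 9222\right) \left(-25304\right) = \left(- \frac{280011}{32}\right) \left(-25304\right) = \frac{885674793}{4}$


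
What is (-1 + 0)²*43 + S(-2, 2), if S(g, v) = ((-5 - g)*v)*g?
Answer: 55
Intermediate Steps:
S(g, v) = g*v*(-5 - g) (S(g, v) = (v*(-5 - g))*g = g*v*(-5 - g))
(-1 + 0)²*43 + S(-2, 2) = (-1 + 0)²*43 - 1*(-2)*2*(5 - 2) = (-1)²*43 - 1*(-2)*2*3 = 1*43 + 12 = 43 + 12 = 55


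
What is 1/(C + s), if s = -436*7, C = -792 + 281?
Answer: -1/3563 ≈ -0.00028066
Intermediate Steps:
C = -511
s = -3052
1/(C + s) = 1/(-511 - 3052) = 1/(-3563) = -1/3563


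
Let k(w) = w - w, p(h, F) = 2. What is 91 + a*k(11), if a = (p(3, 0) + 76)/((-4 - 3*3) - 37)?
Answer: 91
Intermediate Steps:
k(w) = 0
a = -39/25 (a = (2 + 76)/((-4 - 3*3) - 37) = 78/((-4 - 9) - 37) = 78/(-13 - 37) = 78/(-50) = 78*(-1/50) = -39/25 ≈ -1.5600)
91 + a*k(11) = 91 - 39/25*0 = 91 + 0 = 91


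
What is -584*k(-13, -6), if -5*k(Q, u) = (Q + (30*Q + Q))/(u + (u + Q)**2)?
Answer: -242944/1775 ≈ -136.87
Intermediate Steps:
k(Q, u) = -32*Q/(5*(u + (Q + u)**2)) (k(Q, u) = -(Q + (30*Q + Q))/(5*(u + (u + Q)**2)) = -(Q + 31*Q)/(5*(u + (Q + u)**2)) = -32*Q/(5*(u + (Q + u)**2)))
-584*k(-13, -6) = -(-18688)*(-13)/(5*(-6) + 5*(-13 - 6)**2) = -(-18688)*(-13)/(-30 + 5*(-19)**2) = -(-18688)*(-13)/(-30 + 5*361) = -(-18688)*(-13)/(-30 + 1805) = -(-18688)*(-13)/1775 = -584*416/1775 = -242944/1775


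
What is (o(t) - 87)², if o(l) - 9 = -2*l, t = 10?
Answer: 9604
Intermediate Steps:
o(l) = 9 - 2*l
(o(t) - 87)² = ((9 - 2*10) - 87)² = ((9 - 20) - 87)² = (-11 - 87)² = (-98)² = 9604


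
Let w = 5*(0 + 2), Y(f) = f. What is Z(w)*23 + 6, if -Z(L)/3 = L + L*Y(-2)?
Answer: 696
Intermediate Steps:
w = 10 (w = 5*2 = 10)
Z(L) = 3*L (Z(L) = -3*(L + L*(-2)) = -3*(L - 2*L) = -(-3)*L = 3*L)
Z(w)*23 + 6 = (3*10)*23 + 6 = 30*23 + 6 = 690 + 6 = 696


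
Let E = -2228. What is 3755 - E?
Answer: 5983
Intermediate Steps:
3755 - E = 3755 - 1*(-2228) = 3755 + 2228 = 5983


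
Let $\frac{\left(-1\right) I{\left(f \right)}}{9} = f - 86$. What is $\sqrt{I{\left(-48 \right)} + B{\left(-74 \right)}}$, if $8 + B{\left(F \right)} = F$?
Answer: $2 \sqrt{281} \approx 33.526$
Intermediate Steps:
$B{\left(F \right)} = -8 + F$
$I{\left(f \right)} = 774 - 9 f$ ($I{\left(f \right)} = - 9 \left(f - 86\right) = - 9 \left(-86 + f\right) = 774 - 9 f$)
$\sqrt{I{\left(-48 \right)} + B{\left(-74 \right)}} = \sqrt{\left(774 - -432\right) - 82} = \sqrt{\left(774 + 432\right) - 82} = \sqrt{1206 - 82} = \sqrt{1124} = 2 \sqrt{281}$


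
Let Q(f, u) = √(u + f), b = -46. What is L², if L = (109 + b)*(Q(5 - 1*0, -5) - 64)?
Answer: 16257024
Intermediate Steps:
Q(f, u) = √(f + u)
L = -4032 (L = (109 - 46)*(√((5 - 1*0) - 5) - 64) = 63*(√((5 + 0) - 5) - 64) = 63*(√(5 - 5) - 64) = 63*(√0 - 64) = 63*(0 - 64) = 63*(-64) = -4032)
L² = (-4032)² = 16257024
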